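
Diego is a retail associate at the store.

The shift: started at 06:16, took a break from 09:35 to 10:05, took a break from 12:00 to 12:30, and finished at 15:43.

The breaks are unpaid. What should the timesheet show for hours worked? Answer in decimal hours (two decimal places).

The shift: 06:16–15:43 = 9 h 27 min; less 60 min break → 8 h 27 min

8.45 hours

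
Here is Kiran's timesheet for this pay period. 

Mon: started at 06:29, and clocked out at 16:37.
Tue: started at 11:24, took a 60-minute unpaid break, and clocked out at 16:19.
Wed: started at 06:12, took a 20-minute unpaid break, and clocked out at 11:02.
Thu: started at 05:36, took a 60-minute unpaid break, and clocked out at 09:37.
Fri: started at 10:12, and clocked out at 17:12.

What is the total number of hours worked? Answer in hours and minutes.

Mon: 06:29–16:37 = 10 h 8 min
Tue: 11:24–16:19 = 4 h 55 min; less 60 min break → 3 h 55 min
Wed: 06:12–11:02 = 4 h 50 min; less 20 min break → 4 h 30 min
Thu: 05:36–09:37 = 4 h 1 min; less 60 min break → 3 h 1 min
Fri: 10:12–17:12 = 7 h 0 min
Total: 10 h 8 min + 3 h 55 min + 4 h 30 min + 3 h 1 min + 7 h 0 min = 28 h 34 min.

28 h 34 min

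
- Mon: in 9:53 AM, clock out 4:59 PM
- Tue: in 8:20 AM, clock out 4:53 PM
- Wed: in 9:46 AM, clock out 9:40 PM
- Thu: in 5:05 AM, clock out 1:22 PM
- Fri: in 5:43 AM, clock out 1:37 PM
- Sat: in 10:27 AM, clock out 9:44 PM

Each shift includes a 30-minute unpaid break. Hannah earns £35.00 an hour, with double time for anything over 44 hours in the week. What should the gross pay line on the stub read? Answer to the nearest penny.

£2101.17

Mon: 9:53 AM–4:59 PM = 7 h 6 min; less 30 min break → 6 h 36 min
Tue: 8:20 AM–4:53 PM = 8 h 33 min; less 30 min break → 8 h 3 min
Wed: 9:46 AM–9:40 PM = 11 h 54 min; less 30 min break → 11 h 24 min
Thu: 5:05 AM–1:22 PM = 8 h 17 min; less 30 min break → 7 h 47 min
Fri: 5:43 AM–1:37 PM = 7 h 54 min; less 30 min break → 7 h 24 min
Sat: 10:27 AM–9:44 PM = 11 h 17 min; less 30 min break → 10 h 47 min
Total worked: 52 h 1 min = 3121 min.
Regular 44 h 0 min = 2640 min at £35.00/h; overtime 8 h 1 min = 481 min at £70.00/h.
Pay = (2640 × £35.00 + 481 × £70.00) ÷ 60 = £2101.17.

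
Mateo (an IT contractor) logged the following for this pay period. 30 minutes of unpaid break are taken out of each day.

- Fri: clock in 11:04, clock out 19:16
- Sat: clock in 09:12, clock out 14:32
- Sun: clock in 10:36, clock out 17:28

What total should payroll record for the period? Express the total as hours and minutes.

Fri: 11:04–19:16 = 8 h 12 min; less 30 min break → 7 h 42 min
Sat: 09:12–14:32 = 5 h 20 min; less 30 min break → 4 h 50 min
Sun: 10:36–17:28 = 6 h 52 min; less 30 min break → 6 h 22 min
Total: 7 h 42 min + 4 h 50 min + 6 h 22 min = 18 h 54 min.

18 h 54 min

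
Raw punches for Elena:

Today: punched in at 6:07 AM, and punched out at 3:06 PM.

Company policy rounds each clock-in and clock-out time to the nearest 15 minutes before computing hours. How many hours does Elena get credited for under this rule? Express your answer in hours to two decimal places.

Today: in 6:07 AM→6:00 AM, out 3:06 PM→3:00 PM; 9 h 0 min

9.00 hours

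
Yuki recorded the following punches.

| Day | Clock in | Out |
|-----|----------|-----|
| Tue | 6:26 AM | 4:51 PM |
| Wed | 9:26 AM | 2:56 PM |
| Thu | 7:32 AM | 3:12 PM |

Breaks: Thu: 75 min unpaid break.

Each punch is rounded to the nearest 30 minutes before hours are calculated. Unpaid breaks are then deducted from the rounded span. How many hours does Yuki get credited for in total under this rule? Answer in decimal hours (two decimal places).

22.25 hours

Tue: in 6:26 AM→6:30 AM, out 4:51 PM→5:00 PM; 10 h 30 min
Wed: in 9:26 AM→9:30 AM, out 2:56 PM→3:00 PM; 5 h 30 min
Thu: in 7:32 AM→7:30 AM, out 3:12 PM→3:00 PM; 7 h 30 min − 75 min = 6 h 15 min
Total credited: 22 h 15 min.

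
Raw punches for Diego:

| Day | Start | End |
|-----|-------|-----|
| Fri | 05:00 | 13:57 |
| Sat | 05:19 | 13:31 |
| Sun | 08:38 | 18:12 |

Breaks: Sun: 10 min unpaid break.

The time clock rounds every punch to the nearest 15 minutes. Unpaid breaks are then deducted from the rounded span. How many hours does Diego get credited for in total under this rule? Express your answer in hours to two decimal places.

26.58 hours

Fri: in 05:00→05:00, out 13:57→14:00; 9 h 0 min
Sat: in 05:19→05:15, out 13:31→13:30; 8 h 15 min
Sun: in 08:38→08:45, out 18:12→18:15; 9 h 30 min − 10 min = 9 h 20 min
Total credited: 26 h 35 min.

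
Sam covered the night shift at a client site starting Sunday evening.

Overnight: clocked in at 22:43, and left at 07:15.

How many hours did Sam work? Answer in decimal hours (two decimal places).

Overnight: 22:43 → midnight = 1 h 17 min; midnight → 07:15 = 7 h 15 min; span 8 h 32 min

8.53 hours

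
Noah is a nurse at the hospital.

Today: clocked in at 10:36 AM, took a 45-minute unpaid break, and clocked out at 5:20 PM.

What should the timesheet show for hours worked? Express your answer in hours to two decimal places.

5.98 hours

Today: 10:36 AM–5:20 PM = 6 h 44 min; less 45 min break → 5 h 59 min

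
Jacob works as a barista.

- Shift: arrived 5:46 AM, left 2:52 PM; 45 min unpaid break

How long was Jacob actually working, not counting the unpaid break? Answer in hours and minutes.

8 h 21 min

Shift: 5:46 AM–2:52 PM = 9 h 6 min; less 45 min break → 8 h 21 min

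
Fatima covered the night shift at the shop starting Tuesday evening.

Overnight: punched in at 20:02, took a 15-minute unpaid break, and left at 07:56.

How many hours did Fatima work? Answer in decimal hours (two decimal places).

Overnight: 20:02 → midnight = 3 h 58 min; midnight → 07:56 = 7 h 56 min; span 11 h 54 min; less 15 min break → 11 h 39 min

11.65 hours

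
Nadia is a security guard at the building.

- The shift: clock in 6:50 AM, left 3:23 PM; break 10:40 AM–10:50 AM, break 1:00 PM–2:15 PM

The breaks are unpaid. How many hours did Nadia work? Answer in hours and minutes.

7 h 8 min

The shift: 6:50 AM–3:23 PM = 8 h 33 min; less 85 min break → 7 h 8 min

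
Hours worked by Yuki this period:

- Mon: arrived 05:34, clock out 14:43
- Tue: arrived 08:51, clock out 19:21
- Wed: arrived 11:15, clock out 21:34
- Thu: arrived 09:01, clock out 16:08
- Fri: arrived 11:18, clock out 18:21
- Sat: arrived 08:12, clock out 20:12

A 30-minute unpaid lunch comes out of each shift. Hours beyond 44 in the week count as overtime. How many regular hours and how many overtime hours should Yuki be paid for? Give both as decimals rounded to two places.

Mon: 05:34–14:43 = 9 h 9 min; less 30 min break → 8 h 39 min
Tue: 08:51–19:21 = 10 h 30 min; less 30 min break → 10 h 0 min
Wed: 11:15–21:34 = 10 h 19 min; less 30 min break → 9 h 49 min
Thu: 09:01–16:08 = 7 h 7 min; less 30 min break → 6 h 37 min
Fri: 11:18–18:21 = 7 h 3 min; less 30 min break → 6 h 33 min
Sat: 08:12–20:12 = 12 h 0 min; less 30 min break → 11 h 30 min
Total worked: 53 h 8 min = 53.13 h.
Threshold 44 h → overtime 9 h 8 min, regular 44 h 0 min.

Regular 44.00 hours, overtime 9.13 hours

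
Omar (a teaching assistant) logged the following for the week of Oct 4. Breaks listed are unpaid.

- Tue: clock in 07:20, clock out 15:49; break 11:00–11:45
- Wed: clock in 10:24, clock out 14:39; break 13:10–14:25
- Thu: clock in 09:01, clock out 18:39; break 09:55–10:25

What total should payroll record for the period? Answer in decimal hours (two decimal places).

Tue: 07:20–15:49 = 8 h 29 min; less 45 min break → 7 h 44 min
Wed: 10:24–14:39 = 4 h 15 min; less 75 min break → 3 h 0 min
Thu: 09:01–18:39 = 9 h 38 min; less 30 min break → 9 h 8 min
Total: 7 h 44 min + 3 h 0 min + 9 h 8 min = 19 h 52 min.

19.87 hours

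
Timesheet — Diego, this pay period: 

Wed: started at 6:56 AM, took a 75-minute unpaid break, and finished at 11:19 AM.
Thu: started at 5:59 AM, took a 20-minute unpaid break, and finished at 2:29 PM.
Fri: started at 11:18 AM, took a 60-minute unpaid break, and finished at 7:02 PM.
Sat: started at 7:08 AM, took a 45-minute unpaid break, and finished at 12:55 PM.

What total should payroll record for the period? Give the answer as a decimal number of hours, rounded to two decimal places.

Wed: 6:56 AM–11:19 AM = 4 h 23 min; less 75 min break → 3 h 8 min
Thu: 5:59 AM–2:29 PM = 8 h 30 min; less 20 min break → 8 h 10 min
Fri: 11:18 AM–7:02 PM = 7 h 44 min; less 60 min break → 6 h 44 min
Sat: 7:08 AM–12:55 PM = 5 h 47 min; less 45 min break → 5 h 2 min
Total: 3 h 8 min + 8 h 10 min + 6 h 44 min + 5 h 2 min = 23 h 4 min.

23.07 hours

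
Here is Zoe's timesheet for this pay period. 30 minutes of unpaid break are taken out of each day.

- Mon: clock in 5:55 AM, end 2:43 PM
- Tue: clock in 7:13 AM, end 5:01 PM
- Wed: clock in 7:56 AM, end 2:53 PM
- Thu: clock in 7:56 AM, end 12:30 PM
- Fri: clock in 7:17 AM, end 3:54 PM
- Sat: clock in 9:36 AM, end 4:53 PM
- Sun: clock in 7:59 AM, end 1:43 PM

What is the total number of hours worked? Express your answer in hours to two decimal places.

48.25 hours

Mon: 5:55 AM–2:43 PM = 8 h 48 min; less 30 min break → 8 h 18 min
Tue: 7:13 AM–5:01 PM = 9 h 48 min; less 30 min break → 9 h 18 min
Wed: 7:56 AM–2:53 PM = 6 h 57 min; less 30 min break → 6 h 27 min
Thu: 7:56 AM–12:30 PM = 4 h 34 min; less 30 min break → 4 h 4 min
Fri: 7:17 AM–3:54 PM = 8 h 37 min; less 30 min break → 8 h 7 min
Sat: 9:36 AM–4:53 PM = 7 h 17 min; less 30 min break → 6 h 47 min
Sun: 7:59 AM–1:43 PM = 5 h 44 min; less 30 min break → 5 h 14 min
Total: 8 h 18 min + 9 h 18 min + 6 h 27 min + 4 h 4 min + 8 h 7 min + 6 h 47 min + 5 h 14 min = 48 h 15 min.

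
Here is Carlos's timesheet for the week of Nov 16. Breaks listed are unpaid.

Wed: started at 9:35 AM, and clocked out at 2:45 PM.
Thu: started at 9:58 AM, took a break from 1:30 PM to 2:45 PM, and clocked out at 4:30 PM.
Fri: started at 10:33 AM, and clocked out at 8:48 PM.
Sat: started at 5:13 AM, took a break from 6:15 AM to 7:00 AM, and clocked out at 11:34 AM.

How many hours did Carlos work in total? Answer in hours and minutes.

26 h 18 min

Wed: 9:35 AM–2:45 PM = 5 h 10 min
Thu: 9:58 AM–4:30 PM = 6 h 32 min; less 75 min break → 5 h 17 min
Fri: 10:33 AM–8:48 PM = 10 h 15 min
Sat: 5:13 AM–11:34 AM = 6 h 21 min; less 45 min break → 5 h 36 min
Total: 5 h 10 min + 5 h 17 min + 10 h 15 min + 5 h 36 min = 26 h 18 min.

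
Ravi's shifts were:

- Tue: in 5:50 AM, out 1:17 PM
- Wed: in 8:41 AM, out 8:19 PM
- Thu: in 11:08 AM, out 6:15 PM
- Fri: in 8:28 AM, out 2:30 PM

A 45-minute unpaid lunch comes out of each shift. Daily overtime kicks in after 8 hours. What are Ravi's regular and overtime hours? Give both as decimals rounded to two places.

Tue: 5:50 AM–1:17 PM = 7 h 27 min; less 45 min break → 6 h 42 min
Wed: 8:41 AM–8:19 PM = 11 h 38 min; less 45 min break → 10 h 53 min
Thu: 11:08 AM–6:15 PM = 7 h 7 min; less 45 min break → 6 h 22 min
Fri: 8:28 AM–2:30 PM = 6 h 2 min; less 45 min break → 5 h 17 min
Tue reg 6 h 42 min / OT 0 h 0 min; Wed reg 8 h 0 min / OT 2 h 53 min; Thu reg 6 h 22 min / OT 0 h 0 min; Fri reg 5 h 17 min / OT 0 h 0 min.
Totals: regular 26 h 21 min, overtime 2 h 53 min.

Regular 26.35 hours, overtime 2.88 hours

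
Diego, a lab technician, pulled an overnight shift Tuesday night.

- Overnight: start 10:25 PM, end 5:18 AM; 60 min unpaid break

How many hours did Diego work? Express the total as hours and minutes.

5 h 53 min

Overnight: 10:25 PM → midnight = 1 h 35 min; midnight → 5:18 AM = 5 h 18 min; span 6 h 53 min; less 60 min break → 5 h 53 min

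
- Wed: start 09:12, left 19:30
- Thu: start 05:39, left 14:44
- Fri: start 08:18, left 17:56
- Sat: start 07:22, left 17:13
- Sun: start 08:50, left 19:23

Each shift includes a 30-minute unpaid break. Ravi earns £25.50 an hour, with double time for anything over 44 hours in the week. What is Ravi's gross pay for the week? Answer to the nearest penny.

£1270.75

Wed: 09:12–19:30 = 10 h 18 min; less 30 min break → 9 h 48 min
Thu: 05:39–14:44 = 9 h 5 min; less 30 min break → 8 h 35 min
Fri: 08:18–17:56 = 9 h 38 min; less 30 min break → 9 h 8 min
Sat: 07:22–17:13 = 9 h 51 min; less 30 min break → 9 h 21 min
Sun: 08:50–19:23 = 10 h 33 min; less 30 min break → 10 h 3 min
Total worked: 46 h 55 min = 2815 min.
Regular 44 h 0 min = 2640 min at £25.50/h; overtime 2 h 55 min = 175 min at £51.00/h.
Pay = (2640 × £25.50 + 175 × £51.00) ÷ 60 = £1270.75.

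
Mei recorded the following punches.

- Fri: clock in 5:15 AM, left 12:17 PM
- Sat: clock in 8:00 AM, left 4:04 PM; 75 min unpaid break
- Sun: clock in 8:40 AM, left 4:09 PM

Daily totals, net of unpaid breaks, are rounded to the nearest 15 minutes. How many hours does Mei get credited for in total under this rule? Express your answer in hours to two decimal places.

21.25 hours

Fri: 5:15 AM–12:17 PM = 7 h 2 min → rounds to 7 h 0 min
Sat: 8:00 AM–4:04 PM = 8 h 4 min − 75 min = 6 h 49 min → rounds to 6 h 45 min
Sun: 8:40 AM–4:09 PM = 7 h 29 min → rounds to 7 h 30 min
Total credited: 21 h 15 min.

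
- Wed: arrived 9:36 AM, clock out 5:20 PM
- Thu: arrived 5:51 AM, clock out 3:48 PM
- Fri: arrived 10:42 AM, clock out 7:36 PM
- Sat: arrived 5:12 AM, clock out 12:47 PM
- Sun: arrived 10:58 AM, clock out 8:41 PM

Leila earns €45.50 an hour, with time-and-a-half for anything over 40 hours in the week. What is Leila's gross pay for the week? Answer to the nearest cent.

Wed: 9:36 AM–5:20 PM = 7 h 44 min
Thu: 5:51 AM–3:48 PM = 9 h 57 min
Fri: 10:42 AM–7:36 PM = 8 h 54 min
Sat: 5:12 AM–12:47 PM = 7 h 35 min
Sun: 10:58 AM–8:41 PM = 9 h 43 min
Total worked: 43 h 53 min = 2633 min.
Regular 40 h 0 min = 2400 min at €45.50/h; overtime 3 h 53 min = 233 min at €68.25/h.
Pay = (2400 × €45.50 + 233 × €68.25) ÷ 60 = €2085.04.

€2085.04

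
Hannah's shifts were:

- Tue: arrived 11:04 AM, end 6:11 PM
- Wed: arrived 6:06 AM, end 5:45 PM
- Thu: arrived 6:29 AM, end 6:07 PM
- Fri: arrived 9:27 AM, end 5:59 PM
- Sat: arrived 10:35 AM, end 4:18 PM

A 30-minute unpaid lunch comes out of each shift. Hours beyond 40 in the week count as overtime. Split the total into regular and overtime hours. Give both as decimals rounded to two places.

Regular 40.00 hours, overtime 2.15 hours

Tue: 11:04 AM–6:11 PM = 7 h 7 min; less 30 min break → 6 h 37 min
Wed: 6:06 AM–5:45 PM = 11 h 39 min; less 30 min break → 11 h 9 min
Thu: 6:29 AM–6:07 PM = 11 h 38 min; less 30 min break → 11 h 8 min
Fri: 9:27 AM–5:59 PM = 8 h 32 min; less 30 min break → 8 h 2 min
Sat: 10:35 AM–4:18 PM = 5 h 43 min; less 30 min break → 5 h 13 min
Total worked: 42 h 9 min = 42.15 h.
Threshold 40 h → overtime 2 h 9 min, regular 40 h 0 min.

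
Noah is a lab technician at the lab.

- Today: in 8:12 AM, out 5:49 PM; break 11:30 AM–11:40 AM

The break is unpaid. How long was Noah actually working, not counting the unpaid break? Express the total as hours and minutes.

9 h 27 min

Today: 8:12 AM–5:49 PM = 9 h 37 min; less 10 min break → 9 h 27 min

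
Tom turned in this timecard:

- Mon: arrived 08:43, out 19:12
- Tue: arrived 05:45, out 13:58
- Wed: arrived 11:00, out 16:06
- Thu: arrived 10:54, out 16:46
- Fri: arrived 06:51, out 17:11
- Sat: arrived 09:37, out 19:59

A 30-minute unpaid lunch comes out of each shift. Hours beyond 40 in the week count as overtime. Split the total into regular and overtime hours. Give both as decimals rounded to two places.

Mon: 08:43–19:12 = 10 h 29 min; less 30 min break → 9 h 59 min
Tue: 05:45–13:58 = 8 h 13 min; less 30 min break → 7 h 43 min
Wed: 11:00–16:06 = 5 h 6 min; less 30 min break → 4 h 36 min
Thu: 10:54–16:46 = 5 h 52 min; less 30 min break → 5 h 22 min
Fri: 06:51–17:11 = 10 h 20 min; less 30 min break → 9 h 50 min
Sat: 09:37–19:59 = 10 h 22 min; less 30 min break → 9 h 52 min
Total worked: 47 h 22 min = 47.37 h.
Threshold 40 h → overtime 7 h 22 min, regular 40 h 0 min.

Regular 40.00 hours, overtime 7.37 hours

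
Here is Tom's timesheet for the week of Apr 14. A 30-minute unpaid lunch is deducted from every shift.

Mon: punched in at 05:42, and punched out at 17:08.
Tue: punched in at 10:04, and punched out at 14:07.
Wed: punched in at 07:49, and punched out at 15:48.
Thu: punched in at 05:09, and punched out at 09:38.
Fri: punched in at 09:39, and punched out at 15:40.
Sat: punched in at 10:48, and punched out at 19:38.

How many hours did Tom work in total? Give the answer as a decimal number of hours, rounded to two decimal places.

Mon: 05:42–17:08 = 11 h 26 min; less 30 min break → 10 h 56 min
Tue: 10:04–14:07 = 4 h 3 min; less 30 min break → 3 h 33 min
Wed: 07:49–15:48 = 7 h 59 min; less 30 min break → 7 h 29 min
Thu: 05:09–09:38 = 4 h 29 min; less 30 min break → 3 h 59 min
Fri: 09:39–15:40 = 6 h 1 min; less 30 min break → 5 h 31 min
Sat: 10:48–19:38 = 8 h 50 min; less 30 min break → 8 h 20 min
Total: 10 h 56 min + 3 h 33 min + 7 h 29 min + 3 h 59 min + 5 h 31 min + 8 h 20 min = 39 h 48 min.

39.80 hours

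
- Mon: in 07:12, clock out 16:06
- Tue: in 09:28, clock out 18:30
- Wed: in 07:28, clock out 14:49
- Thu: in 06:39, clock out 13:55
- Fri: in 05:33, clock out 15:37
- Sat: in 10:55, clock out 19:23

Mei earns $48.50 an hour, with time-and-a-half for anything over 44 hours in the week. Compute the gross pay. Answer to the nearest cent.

$2649.31

Mon: 07:12–16:06 = 8 h 54 min
Tue: 09:28–18:30 = 9 h 2 min
Wed: 07:28–14:49 = 7 h 21 min
Thu: 06:39–13:55 = 7 h 16 min
Fri: 05:33–15:37 = 10 h 4 min
Sat: 10:55–19:23 = 8 h 28 min
Total worked: 51 h 5 min = 3065 min.
Regular 44 h 0 min = 2640 min at $48.50/h; overtime 7 h 5 min = 425 min at $72.75/h.
Pay = (2640 × $48.50 + 425 × $72.75) ÷ 60 = $2649.31.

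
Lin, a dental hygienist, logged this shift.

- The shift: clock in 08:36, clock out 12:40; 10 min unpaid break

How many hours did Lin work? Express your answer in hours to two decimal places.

The shift: 08:36–12:40 = 4 h 4 min; less 10 min break → 3 h 54 min

3.90 hours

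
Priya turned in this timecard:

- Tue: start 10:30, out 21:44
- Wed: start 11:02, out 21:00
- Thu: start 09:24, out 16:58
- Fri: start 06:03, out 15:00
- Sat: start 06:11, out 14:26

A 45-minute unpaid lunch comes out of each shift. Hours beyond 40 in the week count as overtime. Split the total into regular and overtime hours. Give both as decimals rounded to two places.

Regular 40.00 hours, overtime 2.22 hours

Tue: 10:30–21:44 = 11 h 14 min; less 45 min break → 10 h 29 min
Wed: 11:02–21:00 = 9 h 58 min; less 45 min break → 9 h 13 min
Thu: 09:24–16:58 = 7 h 34 min; less 45 min break → 6 h 49 min
Fri: 06:03–15:00 = 8 h 57 min; less 45 min break → 8 h 12 min
Sat: 06:11–14:26 = 8 h 15 min; less 45 min break → 7 h 30 min
Total worked: 42 h 13 min = 42.22 h.
Threshold 40 h → overtime 2 h 13 min, regular 40 h 0 min.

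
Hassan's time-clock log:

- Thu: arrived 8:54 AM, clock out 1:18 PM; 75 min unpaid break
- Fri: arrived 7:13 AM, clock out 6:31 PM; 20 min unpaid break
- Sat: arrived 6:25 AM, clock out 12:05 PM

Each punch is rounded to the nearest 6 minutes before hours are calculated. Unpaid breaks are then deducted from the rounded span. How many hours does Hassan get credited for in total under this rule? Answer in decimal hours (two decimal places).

19.82 hours

Thu: in 8:54 AM→8:54 AM, out 1:18 PM→1:18 PM; 4 h 24 min − 75 min = 3 h 9 min
Fri: in 7:13 AM→7:12 AM, out 6:31 PM→6:30 PM; 11 h 18 min − 20 min = 10 h 58 min
Sat: in 6:25 AM→6:24 AM, out 12:05 PM→12:06 PM; 5 h 42 min
Total credited: 19 h 49 min.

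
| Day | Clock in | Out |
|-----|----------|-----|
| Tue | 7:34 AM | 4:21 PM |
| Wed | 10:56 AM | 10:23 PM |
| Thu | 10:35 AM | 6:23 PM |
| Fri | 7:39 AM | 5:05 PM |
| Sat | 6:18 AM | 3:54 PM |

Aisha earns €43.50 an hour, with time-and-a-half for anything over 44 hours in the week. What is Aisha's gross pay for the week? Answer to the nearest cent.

€2114.10

Tue: 7:34 AM–4:21 PM = 8 h 47 min
Wed: 10:56 AM–10:23 PM = 11 h 27 min
Thu: 10:35 AM–6:23 PM = 7 h 48 min
Fri: 7:39 AM–5:05 PM = 9 h 26 min
Sat: 6:18 AM–3:54 PM = 9 h 36 min
Total worked: 47 h 4 min = 2824 min.
Regular 44 h 0 min = 2640 min at €43.50/h; overtime 3 h 4 min = 184 min at €65.25/h.
Pay = (2640 × €43.50 + 184 × €65.25) ÷ 60 = €2114.10.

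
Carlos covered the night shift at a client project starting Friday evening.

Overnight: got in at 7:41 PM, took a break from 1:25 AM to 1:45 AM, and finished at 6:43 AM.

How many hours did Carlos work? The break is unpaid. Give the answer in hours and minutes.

10 h 42 min

Overnight: 7:41 PM → midnight = 4 h 19 min; midnight → 6:43 AM = 6 h 43 min; span 11 h 2 min; less 20 min break → 10 h 42 min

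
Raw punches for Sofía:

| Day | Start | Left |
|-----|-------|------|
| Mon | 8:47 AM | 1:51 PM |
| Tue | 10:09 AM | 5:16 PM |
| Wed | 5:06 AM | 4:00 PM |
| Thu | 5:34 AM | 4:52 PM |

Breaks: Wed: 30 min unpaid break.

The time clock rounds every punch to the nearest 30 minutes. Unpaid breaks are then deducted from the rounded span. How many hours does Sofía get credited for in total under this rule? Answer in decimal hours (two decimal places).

Mon: in 8:47 AM→9:00 AM, out 1:51 PM→2:00 PM; 5 h 0 min
Tue: in 10:09 AM→10:00 AM, out 5:16 PM→5:30 PM; 7 h 30 min
Wed: in 5:06 AM→5:00 AM, out 4:00 PM→4:00 PM; 11 h 0 min − 30 min = 10 h 30 min
Thu: in 5:34 AM→5:30 AM, out 4:52 PM→5:00 PM; 11 h 30 min
Total credited: 34 h 30 min.

34.50 hours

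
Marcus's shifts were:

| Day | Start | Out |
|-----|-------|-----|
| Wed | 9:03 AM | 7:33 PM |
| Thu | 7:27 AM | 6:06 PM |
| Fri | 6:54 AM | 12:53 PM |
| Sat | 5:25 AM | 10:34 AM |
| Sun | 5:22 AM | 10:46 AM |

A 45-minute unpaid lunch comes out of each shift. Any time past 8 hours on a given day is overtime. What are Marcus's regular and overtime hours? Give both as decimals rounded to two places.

Wed: 9:03 AM–7:33 PM = 10 h 30 min; less 45 min break → 9 h 45 min
Thu: 7:27 AM–6:06 PM = 10 h 39 min; less 45 min break → 9 h 54 min
Fri: 6:54 AM–12:53 PM = 5 h 59 min; less 45 min break → 5 h 14 min
Sat: 5:25 AM–10:34 AM = 5 h 9 min; less 45 min break → 4 h 24 min
Sun: 5:22 AM–10:46 AM = 5 h 24 min; less 45 min break → 4 h 39 min
Wed reg 8 h 0 min / OT 1 h 45 min; Thu reg 8 h 0 min / OT 1 h 54 min; Fri reg 5 h 14 min / OT 0 h 0 min; Sat reg 4 h 24 min / OT 0 h 0 min; Sun reg 4 h 39 min / OT 0 h 0 min.
Totals: regular 30 h 17 min, overtime 3 h 39 min.

Regular 30.28 hours, overtime 3.65 hours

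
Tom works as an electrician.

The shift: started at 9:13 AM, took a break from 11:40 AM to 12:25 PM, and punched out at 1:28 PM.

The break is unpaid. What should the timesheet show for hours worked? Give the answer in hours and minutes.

3 h 30 min

The shift: 9:13 AM–1:28 PM = 4 h 15 min; less 45 min break → 3 h 30 min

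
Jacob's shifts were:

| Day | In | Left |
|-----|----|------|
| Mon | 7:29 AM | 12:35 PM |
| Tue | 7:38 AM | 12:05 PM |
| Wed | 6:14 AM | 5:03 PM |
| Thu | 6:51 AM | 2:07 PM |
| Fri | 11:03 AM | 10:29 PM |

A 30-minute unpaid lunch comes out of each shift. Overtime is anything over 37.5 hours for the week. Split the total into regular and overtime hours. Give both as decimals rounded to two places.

Mon: 7:29 AM–12:35 PM = 5 h 6 min; less 30 min break → 4 h 36 min
Tue: 7:38 AM–12:05 PM = 4 h 27 min; less 30 min break → 3 h 57 min
Wed: 6:14 AM–5:03 PM = 10 h 49 min; less 30 min break → 10 h 19 min
Thu: 6:51 AM–2:07 PM = 7 h 16 min; less 30 min break → 6 h 46 min
Fri: 11:03 AM–10:29 PM = 11 h 26 min; less 30 min break → 10 h 56 min
Total worked: 36 h 34 min = 36.57 h.
Threshold 37.5 h → overtime 0 h 0 min, regular 36 h 34 min.

Regular 36.57 hours, overtime 0.00 hours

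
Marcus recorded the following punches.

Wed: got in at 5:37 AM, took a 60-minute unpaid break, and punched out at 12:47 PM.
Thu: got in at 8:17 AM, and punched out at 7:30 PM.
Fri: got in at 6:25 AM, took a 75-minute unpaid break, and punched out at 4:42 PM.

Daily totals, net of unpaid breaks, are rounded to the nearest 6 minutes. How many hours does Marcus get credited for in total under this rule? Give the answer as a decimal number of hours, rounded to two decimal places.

26.40 hours

Wed: 5:37 AM–12:47 PM = 7 h 10 min − 60 min = 6 h 10 min → rounds to 6 h 12 min
Thu: 8:17 AM–7:30 PM = 11 h 13 min → rounds to 11 h 12 min
Fri: 6:25 AM–4:42 PM = 10 h 17 min − 75 min = 9 h 2 min → rounds to 9 h 0 min
Total credited: 26 h 24 min.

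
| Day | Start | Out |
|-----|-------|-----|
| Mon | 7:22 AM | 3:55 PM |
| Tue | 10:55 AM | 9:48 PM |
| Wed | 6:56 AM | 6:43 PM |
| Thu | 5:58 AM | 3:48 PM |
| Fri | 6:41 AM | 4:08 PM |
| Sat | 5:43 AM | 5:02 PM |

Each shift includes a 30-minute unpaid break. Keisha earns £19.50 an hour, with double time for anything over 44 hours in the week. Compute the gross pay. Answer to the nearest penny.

£1435.85

Mon: 7:22 AM–3:55 PM = 8 h 33 min; less 30 min break → 8 h 3 min
Tue: 10:55 AM–9:48 PM = 10 h 53 min; less 30 min break → 10 h 23 min
Wed: 6:56 AM–6:43 PM = 11 h 47 min; less 30 min break → 11 h 17 min
Thu: 5:58 AM–3:48 PM = 9 h 50 min; less 30 min break → 9 h 20 min
Fri: 6:41 AM–4:08 PM = 9 h 27 min; less 30 min break → 8 h 57 min
Sat: 5:43 AM–5:02 PM = 11 h 19 min; less 30 min break → 10 h 49 min
Total worked: 58 h 49 min = 3529 min.
Regular 44 h 0 min = 2640 min at £19.50/h; overtime 14 h 49 min = 889 min at £39.00/h.
Pay = (2640 × £19.50 + 889 × £39.00) ÷ 60 = £1435.85.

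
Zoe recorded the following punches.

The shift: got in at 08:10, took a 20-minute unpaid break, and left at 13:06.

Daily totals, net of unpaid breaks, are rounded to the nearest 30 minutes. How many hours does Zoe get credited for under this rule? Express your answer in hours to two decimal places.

The shift: 08:10–13:06 = 4 h 56 min − 20 min = 4 h 36 min → rounds to 4 h 30 min

4.50 hours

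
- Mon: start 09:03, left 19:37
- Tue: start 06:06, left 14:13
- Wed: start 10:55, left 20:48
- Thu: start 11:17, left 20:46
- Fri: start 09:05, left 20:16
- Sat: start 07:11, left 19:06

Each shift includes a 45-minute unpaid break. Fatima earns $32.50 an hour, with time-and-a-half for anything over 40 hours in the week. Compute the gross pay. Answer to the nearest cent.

$2111.69

Mon: 09:03–19:37 = 10 h 34 min; less 45 min break → 9 h 49 min
Tue: 06:06–14:13 = 8 h 7 min; less 45 min break → 7 h 22 min
Wed: 10:55–20:48 = 9 h 53 min; less 45 min break → 9 h 8 min
Thu: 11:17–20:46 = 9 h 29 min; less 45 min break → 8 h 44 min
Fri: 09:05–20:16 = 11 h 11 min; less 45 min break → 10 h 26 min
Sat: 07:11–19:06 = 11 h 55 min; less 45 min break → 11 h 10 min
Total worked: 56 h 39 min = 3399 min.
Regular 40 h 0 min = 2400 min at $32.50/h; overtime 16 h 39 min = 999 min at $48.75/h.
Pay = (2400 × $32.50 + 999 × $48.75) ÷ 60 = $2111.69.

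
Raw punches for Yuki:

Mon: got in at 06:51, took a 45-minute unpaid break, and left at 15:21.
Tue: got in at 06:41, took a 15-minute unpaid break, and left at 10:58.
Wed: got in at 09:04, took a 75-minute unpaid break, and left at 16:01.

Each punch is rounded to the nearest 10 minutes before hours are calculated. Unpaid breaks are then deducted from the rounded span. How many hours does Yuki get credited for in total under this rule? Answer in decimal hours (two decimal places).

17.58 hours

Mon: in 06:51→06:50, out 15:21→15:20; 8 h 30 min − 45 min = 7 h 45 min
Tue: in 06:41→06:40, out 10:58→11:00; 4 h 20 min − 15 min = 4 h 5 min
Wed: in 09:04→09:00, out 16:01→16:00; 7 h 0 min − 75 min = 5 h 45 min
Total credited: 17 h 35 min.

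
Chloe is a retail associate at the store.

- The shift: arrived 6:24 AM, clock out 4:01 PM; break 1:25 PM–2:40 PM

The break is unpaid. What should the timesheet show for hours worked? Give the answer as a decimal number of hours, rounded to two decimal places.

The shift: 6:24 AM–4:01 PM = 9 h 37 min; less 75 min break → 8 h 22 min

8.37 hours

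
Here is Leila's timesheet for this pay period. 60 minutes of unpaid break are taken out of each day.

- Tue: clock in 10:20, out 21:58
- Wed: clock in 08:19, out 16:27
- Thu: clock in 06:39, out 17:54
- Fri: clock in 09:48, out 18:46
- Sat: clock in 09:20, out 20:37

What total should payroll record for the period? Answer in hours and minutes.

Tue: 10:20–21:58 = 11 h 38 min; less 60 min break → 10 h 38 min
Wed: 08:19–16:27 = 8 h 8 min; less 60 min break → 7 h 8 min
Thu: 06:39–17:54 = 11 h 15 min; less 60 min break → 10 h 15 min
Fri: 09:48–18:46 = 8 h 58 min; less 60 min break → 7 h 58 min
Sat: 09:20–20:37 = 11 h 17 min; less 60 min break → 10 h 17 min
Total: 10 h 38 min + 7 h 8 min + 10 h 15 min + 7 h 58 min + 10 h 17 min = 46 h 16 min.

46 h 16 min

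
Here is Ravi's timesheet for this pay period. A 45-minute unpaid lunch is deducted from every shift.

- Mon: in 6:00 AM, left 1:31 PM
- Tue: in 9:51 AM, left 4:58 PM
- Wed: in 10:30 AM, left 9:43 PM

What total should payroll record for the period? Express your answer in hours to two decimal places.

Mon: 6:00 AM–1:31 PM = 7 h 31 min; less 45 min break → 6 h 46 min
Tue: 9:51 AM–4:58 PM = 7 h 7 min; less 45 min break → 6 h 22 min
Wed: 10:30 AM–9:43 PM = 11 h 13 min; less 45 min break → 10 h 28 min
Total: 6 h 46 min + 6 h 22 min + 10 h 28 min = 23 h 36 min.

23.60 hours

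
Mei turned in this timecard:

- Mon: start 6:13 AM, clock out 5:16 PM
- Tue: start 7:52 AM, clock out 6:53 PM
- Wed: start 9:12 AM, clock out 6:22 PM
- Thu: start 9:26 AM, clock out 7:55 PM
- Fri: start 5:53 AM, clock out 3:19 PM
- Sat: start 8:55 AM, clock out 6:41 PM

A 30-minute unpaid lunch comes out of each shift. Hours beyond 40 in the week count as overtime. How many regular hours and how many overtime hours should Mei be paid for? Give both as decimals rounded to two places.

Regular 40.00 hours, overtime 17.92 hours

Mon: 6:13 AM–5:16 PM = 11 h 3 min; less 30 min break → 10 h 33 min
Tue: 7:52 AM–6:53 PM = 11 h 1 min; less 30 min break → 10 h 31 min
Wed: 9:12 AM–6:22 PM = 9 h 10 min; less 30 min break → 8 h 40 min
Thu: 9:26 AM–7:55 PM = 10 h 29 min; less 30 min break → 9 h 59 min
Fri: 5:53 AM–3:19 PM = 9 h 26 min; less 30 min break → 8 h 56 min
Sat: 8:55 AM–6:41 PM = 9 h 46 min; less 30 min break → 9 h 16 min
Total worked: 57 h 55 min = 57.92 h.
Threshold 40 h → overtime 17 h 55 min, regular 40 h 0 min.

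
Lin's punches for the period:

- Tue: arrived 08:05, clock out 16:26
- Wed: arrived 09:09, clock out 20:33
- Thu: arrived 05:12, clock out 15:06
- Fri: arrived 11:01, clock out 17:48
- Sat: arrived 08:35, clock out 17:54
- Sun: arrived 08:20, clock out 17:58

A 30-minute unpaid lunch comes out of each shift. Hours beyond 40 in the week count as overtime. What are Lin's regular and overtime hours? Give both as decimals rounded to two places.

Regular 40.00 hours, overtime 12.38 hours

Tue: 08:05–16:26 = 8 h 21 min; less 30 min break → 7 h 51 min
Wed: 09:09–20:33 = 11 h 24 min; less 30 min break → 10 h 54 min
Thu: 05:12–15:06 = 9 h 54 min; less 30 min break → 9 h 24 min
Fri: 11:01–17:48 = 6 h 47 min; less 30 min break → 6 h 17 min
Sat: 08:35–17:54 = 9 h 19 min; less 30 min break → 8 h 49 min
Sun: 08:20–17:58 = 9 h 38 min; less 30 min break → 9 h 8 min
Total worked: 52 h 23 min = 52.38 h.
Threshold 40 h → overtime 12 h 23 min, regular 40 h 0 min.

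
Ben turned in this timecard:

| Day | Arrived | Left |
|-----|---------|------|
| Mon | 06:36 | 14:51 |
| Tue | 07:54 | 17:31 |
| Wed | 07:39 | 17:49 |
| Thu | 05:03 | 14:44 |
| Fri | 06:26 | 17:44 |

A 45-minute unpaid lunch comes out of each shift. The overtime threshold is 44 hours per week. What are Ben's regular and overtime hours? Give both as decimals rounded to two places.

Mon: 06:36–14:51 = 8 h 15 min; less 45 min break → 7 h 30 min
Tue: 07:54–17:31 = 9 h 37 min; less 45 min break → 8 h 52 min
Wed: 07:39–17:49 = 10 h 10 min; less 45 min break → 9 h 25 min
Thu: 05:03–14:44 = 9 h 41 min; less 45 min break → 8 h 56 min
Fri: 06:26–17:44 = 11 h 18 min; less 45 min break → 10 h 33 min
Total worked: 45 h 16 min = 45.27 h.
Threshold 44 h → overtime 1 h 16 min, regular 44 h 0 min.

Regular 44.00 hours, overtime 1.27 hours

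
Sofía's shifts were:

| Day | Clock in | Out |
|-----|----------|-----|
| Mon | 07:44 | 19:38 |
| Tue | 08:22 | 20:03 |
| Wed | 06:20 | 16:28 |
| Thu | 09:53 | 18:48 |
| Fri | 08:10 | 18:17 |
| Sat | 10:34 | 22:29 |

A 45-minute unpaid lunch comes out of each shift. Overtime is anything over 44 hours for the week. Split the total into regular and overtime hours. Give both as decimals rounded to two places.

Regular 44.00 hours, overtime 16.17 hours

Mon: 07:44–19:38 = 11 h 54 min; less 45 min break → 11 h 9 min
Tue: 08:22–20:03 = 11 h 41 min; less 45 min break → 10 h 56 min
Wed: 06:20–16:28 = 10 h 8 min; less 45 min break → 9 h 23 min
Thu: 09:53–18:48 = 8 h 55 min; less 45 min break → 8 h 10 min
Fri: 08:10–18:17 = 10 h 7 min; less 45 min break → 9 h 22 min
Sat: 10:34–22:29 = 11 h 55 min; less 45 min break → 11 h 10 min
Total worked: 60 h 10 min = 60.17 h.
Threshold 44 h → overtime 16 h 10 min, regular 44 h 0 min.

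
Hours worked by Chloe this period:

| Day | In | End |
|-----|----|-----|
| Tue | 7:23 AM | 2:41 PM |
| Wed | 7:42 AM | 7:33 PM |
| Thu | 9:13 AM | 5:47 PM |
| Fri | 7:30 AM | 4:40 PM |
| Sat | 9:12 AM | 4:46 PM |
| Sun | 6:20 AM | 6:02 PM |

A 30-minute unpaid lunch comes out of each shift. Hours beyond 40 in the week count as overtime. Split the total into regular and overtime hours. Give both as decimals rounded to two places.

Regular 40.00 hours, overtime 13.15 hours

Tue: 7:23 AM–2:41 PM = 7 h 18 min; less 30 min break → 6 h 48 min
Wed: 7:42 AM–7:33 PM = 11 h 51 min; less 30 min break → 11 h 21 min
Thu: 9:13 AM–5:47 PM = 8 h 34 min; less 30 min break → 8 h 4 min
Fri: 7:30 AM–4:40 PM = 9 h 10 min; less 30 min break → 8 h 40 min
Sat: 9:12 AM–4:46 PM = 7 h 34 min; less 30 min break → 7 h 4 min
Sun: 6:20 AM–6:02 PM = 11 h 42 min; less 30 min break → 11 h 12 min
Total worked: 53 h 9 min = 53.15 h.
Threshold 40 h → overtime 13 h 9 min, regular 40 h 0 min.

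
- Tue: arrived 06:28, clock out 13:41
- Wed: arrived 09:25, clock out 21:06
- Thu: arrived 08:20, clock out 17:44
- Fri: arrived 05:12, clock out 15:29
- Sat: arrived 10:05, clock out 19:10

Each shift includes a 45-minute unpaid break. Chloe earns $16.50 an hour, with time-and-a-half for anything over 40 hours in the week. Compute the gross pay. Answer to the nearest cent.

$756.94

Tue: 06:28–13:41 = 7 h 13 min; less 45 min break → 6 h 28 min
Wed: 09:25–21:06 = 11 h 41 min; less 45 min break → 10 h 56 min
Thu: 08:20–17:44 = 9 h 24 min; less 45 min break → 8 h 39 min
Fri: 05:12–15:29 = 10 h 17 min; less 45 min break → 9 h 32 min
Sat: 10:05–19:10 = 9 h 5 min; less 45 min break → 8 h 20 min
Total worked: 43 h 55 min = 2635 min.
Regular 40 h 0 min = 2400 min at $16.50/h; overtime 3 h 55 min = 235 min at $24.75/h.
Pay = (2400 × $16.50 + 235 × $24.75) ÷ 60 = $756.94.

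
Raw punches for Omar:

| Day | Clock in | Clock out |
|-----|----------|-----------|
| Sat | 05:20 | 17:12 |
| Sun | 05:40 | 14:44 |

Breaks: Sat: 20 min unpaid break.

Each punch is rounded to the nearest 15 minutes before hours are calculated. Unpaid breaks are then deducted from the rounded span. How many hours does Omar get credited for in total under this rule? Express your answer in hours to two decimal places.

Sat: in 05:20→05:15, out 17:12→17:15; 12 h 0 min − 20 min = 11 h 40 min
Sun: in 05:40→05:45, out 14:44→14:45; 9 h 0 min
Total credited: 20 h 40 min.

20.67 hours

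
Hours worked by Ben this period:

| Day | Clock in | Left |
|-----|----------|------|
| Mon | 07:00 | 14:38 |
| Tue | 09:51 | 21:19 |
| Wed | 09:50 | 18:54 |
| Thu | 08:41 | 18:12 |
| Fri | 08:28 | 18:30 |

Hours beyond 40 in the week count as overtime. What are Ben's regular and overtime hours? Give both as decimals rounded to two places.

Regular 40.00 hours, overtime 7.72 hours

Mon: 07:00–14:38 = 7 h 38 min
Tue: 09:51–21:19 = 11 h 28 min
Wed: 09:50–18:54 = 9 h 4 min
Thu: 08:41–18:12 = 9 h 31 min
Fri: 08:28–18:30 = 10 h 2 min
Total worked: 47 h 43 min = 47.72 h.
Threshold 40 h → overtime 7 h 43 min, regular 40 h 0 min.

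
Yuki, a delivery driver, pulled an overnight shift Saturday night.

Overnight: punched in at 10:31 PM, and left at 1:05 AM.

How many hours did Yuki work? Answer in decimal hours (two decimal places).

2.57 hours

Overnight: 10:31 PM → midnight = 1 h 29 min; midnight → 1:05 AM = 1 h 5 min; span 2 h 34 min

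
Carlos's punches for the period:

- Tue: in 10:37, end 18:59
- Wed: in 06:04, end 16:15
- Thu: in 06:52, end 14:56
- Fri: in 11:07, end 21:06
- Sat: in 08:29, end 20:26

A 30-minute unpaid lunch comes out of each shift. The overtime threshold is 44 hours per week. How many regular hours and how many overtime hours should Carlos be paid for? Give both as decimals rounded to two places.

Tue: 10:37–18:59 = 8 h 22 min; less 30 min break → 7 h 52 min
Wed: 06:04–16:15 = 10 h 11 min; less 30 min break → 9 h 41 min
Thu: 06:52–14:56 = 8 h 4 min; less 30 min break → 7 h 34 min
Fri: 11:07–21:06 = 9 h 59 min; less 30 min break → 9 h 29 min
Sat: 08:29–20:26 = 11 h 57 min; less 30 min break → 11 h 27 min
Total worked: 46 h 3 min = 46.05 h.
Threshold 44 h → overtime 2 h 3 min, regular 44 h 0 min.

Regular 44.00 hours, overtime 2.05 hours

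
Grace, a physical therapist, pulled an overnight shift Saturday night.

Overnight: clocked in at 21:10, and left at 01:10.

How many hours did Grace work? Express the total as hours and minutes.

Overnight: 21:10 → midnight = 2 h 50 min; midnight → 01:10 = 1 h 10 min; span 4 h 0 min

4 h 0 min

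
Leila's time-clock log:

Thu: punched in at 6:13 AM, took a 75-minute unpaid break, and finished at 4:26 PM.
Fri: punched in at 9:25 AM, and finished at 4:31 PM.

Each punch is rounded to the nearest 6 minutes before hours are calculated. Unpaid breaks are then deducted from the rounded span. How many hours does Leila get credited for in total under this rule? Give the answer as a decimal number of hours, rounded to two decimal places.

16.05 hours

Thu: in 6:13 AM→6:12 AM, out 4:26 PM→4:24 PM; 10 h 12 min − 75 min = 8 h 57 min
Fri: in 9:25 AM→9:24 AM, out 4:31 PM→4:30 PM; 7 h 6 min
Total credited: 16 h 3 min.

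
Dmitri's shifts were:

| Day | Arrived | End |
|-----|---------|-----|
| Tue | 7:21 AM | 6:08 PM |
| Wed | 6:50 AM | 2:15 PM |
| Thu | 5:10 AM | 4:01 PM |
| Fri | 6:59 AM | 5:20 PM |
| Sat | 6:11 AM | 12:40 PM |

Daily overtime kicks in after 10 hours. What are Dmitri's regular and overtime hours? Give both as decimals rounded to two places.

Regular 43.90 hours, overtime 1.98 hours

Tue: 7:21 AM–6:08 PM = 10 h 47 min
Wed: 6:50 AM–2:15 PM = 7 h 25 min
Thu: 5:10 AM–4:01 PM = 10 h 51 min
Fri: 6:59 AM–5:20 PM = 10 h 21 min
Sat: 6:11 AM–12:40 PM = 6 h 29 min
Tue reg 10 h 0 min / OT 0 h 47 min; Wed reg 7 h 25 min / OT 0 h 0 min; Thu reg 10 h 0 min / OT 0 h 51 min; Fri reg 10 h 0 min / OT 0 h 21 min; Sat reg 6 h 29 min / OT 0 h 0 min.
Totals: regular 43 h 54 min, overtime 1 h 59 min.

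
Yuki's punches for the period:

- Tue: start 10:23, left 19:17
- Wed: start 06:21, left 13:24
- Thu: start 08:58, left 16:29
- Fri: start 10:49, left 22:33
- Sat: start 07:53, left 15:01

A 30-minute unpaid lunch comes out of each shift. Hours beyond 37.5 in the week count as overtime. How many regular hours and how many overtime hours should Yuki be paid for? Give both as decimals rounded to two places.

Regular 37.50 hours, overtime 2.33 hours

Tue: 10:23–19:17 = 8 h 54 min; less 30 min break → 8 h 24 min
Wed: 06:21–13:24 = 7 h 3 min; less 30 min break → 6 h 33 min
Thu: 08:58–16:29 = 7 h 31 min; less 30 min break → 7 h 1 min
Fri: 10:49–22:33 = 11 h 44 min; less 30 min break → 11 h 14 min
Sat: 07:53–15:01 = 7 h 8 min; less 30 min break → 6 h 38 min
Total worked: 39 h 50 min = 39.83 h.
Threshold 37.5 h → overtime 2 h 20 min, regular 37 h 30 min.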